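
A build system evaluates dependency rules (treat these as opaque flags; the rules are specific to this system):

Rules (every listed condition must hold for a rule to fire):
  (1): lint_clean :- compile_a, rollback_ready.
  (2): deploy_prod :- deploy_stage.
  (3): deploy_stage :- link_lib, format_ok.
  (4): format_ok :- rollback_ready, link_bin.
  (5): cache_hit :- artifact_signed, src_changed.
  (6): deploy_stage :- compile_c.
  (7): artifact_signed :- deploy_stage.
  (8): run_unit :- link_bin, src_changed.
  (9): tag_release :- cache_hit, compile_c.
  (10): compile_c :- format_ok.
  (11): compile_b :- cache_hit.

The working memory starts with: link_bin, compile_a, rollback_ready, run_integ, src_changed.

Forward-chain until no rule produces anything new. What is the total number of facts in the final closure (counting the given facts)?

Round 1: (1) [lint_clean :- compile_a, rollback_ready.]; (4) [format_ok :- rollback_ready, link_bin.]; (8) [run_unit :- link_bin, src_changed.]. Adds lint_clean, format_ok, run_unit.
Round 2: (10) [compile_c :- format_ok.]. Adds compile_c.
Round 3: (6) [deploy_stage :- compile_c.]. Adds deploy_stage.
Round 4: (2) [deploy_prod :- deploy_stage.]; (7) [artifact_signed :- deploy_stage.]. Adds deploy_prod, artifact_signed.
Round 5: (5) [cache_hit :- artifact_signed, src_changed.]. Adds cache_hit.
Round 6: (9) [tag_release :- cache_hit, compile_c.]; (11) [compile_b :- cache_hit.]. Adds tag_release, compile_b.
Closure: {artifact_signed, cache_hit, compile_a, compile_b, compile_c, deploy_prod, deploy_stage, format_ok, link_bin, lint_clean, rollback_ready, run_integ, run_unit, src_changed, tag_release} — 15 facts.

15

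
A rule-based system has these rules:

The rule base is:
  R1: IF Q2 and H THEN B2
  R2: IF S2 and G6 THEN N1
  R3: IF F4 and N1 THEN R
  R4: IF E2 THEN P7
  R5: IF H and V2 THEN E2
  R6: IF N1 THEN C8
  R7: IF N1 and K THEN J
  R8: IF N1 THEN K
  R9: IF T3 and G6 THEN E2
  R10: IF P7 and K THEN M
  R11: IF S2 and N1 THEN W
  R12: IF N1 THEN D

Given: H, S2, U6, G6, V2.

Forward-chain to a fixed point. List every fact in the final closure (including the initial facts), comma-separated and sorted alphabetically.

C8, D, E2, G6, H, J, K, M, N1, P7, S2, U6, V2, W

[1] R2 [IF S2 and G6 THEN N1]; R5 [IF H and V2 THEN E2]. ⇒ new: N1, E2.
[2] R4 [IF E2 THEN P7]; R6 [IF N1 THEN C8]; R8 [IF N1 THEN K]; R11 [IF S2 and N1 THEN W]; R12 [IF N1 THEN D]. ⇒ new: P7, C8, K, W, D.
[3] R7 [IF N1 and K THEN J]; R10 [IF P7 and K THEN M]. ⇒ new: J, M.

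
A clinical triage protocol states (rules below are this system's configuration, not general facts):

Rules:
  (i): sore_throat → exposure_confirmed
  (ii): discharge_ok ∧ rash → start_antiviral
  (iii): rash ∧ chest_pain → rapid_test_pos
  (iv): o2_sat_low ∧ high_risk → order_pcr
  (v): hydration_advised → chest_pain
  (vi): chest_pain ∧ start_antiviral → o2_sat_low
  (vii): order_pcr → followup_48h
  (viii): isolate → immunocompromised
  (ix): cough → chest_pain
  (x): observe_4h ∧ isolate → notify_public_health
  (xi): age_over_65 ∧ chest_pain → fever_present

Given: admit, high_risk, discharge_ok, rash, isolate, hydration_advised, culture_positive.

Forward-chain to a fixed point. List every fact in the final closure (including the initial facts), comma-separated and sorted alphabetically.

admit, chest_pain, culture_positive, discharge_ok, followup_48h, high_risk, hydration_advised, immunocompromised, isolate, o2_sat_low, order_pcr, rapid_test_pos, rash, start_antiviral

Round 1 fires (ii), (v), (viii), giving start_antiviral, chest_pain, immunocompromised.
Round 2 fires (iii), (vi), giving rapid_test_pos, o2_sat_low.
Round 3 fires (iv), giving order_pcr.
Round 4 fires (vii), giving followup_48h.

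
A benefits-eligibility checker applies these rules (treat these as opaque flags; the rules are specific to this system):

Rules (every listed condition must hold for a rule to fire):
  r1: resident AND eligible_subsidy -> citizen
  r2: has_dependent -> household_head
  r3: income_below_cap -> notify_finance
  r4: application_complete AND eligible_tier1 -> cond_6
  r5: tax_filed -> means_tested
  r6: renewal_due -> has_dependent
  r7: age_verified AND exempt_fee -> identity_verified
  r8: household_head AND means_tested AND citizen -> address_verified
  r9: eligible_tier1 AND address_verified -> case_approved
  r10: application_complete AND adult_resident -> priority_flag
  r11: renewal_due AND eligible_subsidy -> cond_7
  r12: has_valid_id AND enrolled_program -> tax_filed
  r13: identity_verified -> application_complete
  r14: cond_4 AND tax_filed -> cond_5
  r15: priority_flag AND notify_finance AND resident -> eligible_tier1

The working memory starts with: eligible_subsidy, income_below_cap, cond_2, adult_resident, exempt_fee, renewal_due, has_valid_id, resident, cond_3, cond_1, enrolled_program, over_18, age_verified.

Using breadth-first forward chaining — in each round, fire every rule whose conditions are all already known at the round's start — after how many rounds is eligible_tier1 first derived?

Round 1 fires r1, r3, r6, r7, r11, r12, giving citizen, notify_finance, has_dependent, identity_verified, cond_7, tax_filed.
Round 2 fires r2, r5, r13, giving household_head, means_tested, application_complete.
Round 3 fires r8, r10, giving address_verified, priority_flag.
Round 4 fires r15, giving eligible_tier1.
eligible_tier1 first appears in round 4.

4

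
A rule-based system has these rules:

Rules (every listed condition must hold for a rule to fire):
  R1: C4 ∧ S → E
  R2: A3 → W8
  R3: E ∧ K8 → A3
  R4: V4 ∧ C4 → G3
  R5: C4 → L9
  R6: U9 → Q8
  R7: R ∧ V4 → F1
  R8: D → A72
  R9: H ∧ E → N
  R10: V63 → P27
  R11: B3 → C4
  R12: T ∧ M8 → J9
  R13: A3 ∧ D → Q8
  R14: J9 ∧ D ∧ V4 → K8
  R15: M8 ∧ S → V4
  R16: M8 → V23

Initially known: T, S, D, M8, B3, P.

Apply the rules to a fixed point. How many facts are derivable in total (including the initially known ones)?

Round 1 — R8, R11, R12, R15, R16, derive A72, C4, J9, V4, V23.
Round 2 — R1, R4, R5, R14, derive E, G3, L9, K8.
Round 3 — R3, derive A3.
Round 4 — R2, R13, derive W8, Q8.
Closure: {A3, A72, B3, C4, D, E, G3, J9, K8, L9, M8, P, Q8, S, T, V23, V4, W8} — 18 facts.

18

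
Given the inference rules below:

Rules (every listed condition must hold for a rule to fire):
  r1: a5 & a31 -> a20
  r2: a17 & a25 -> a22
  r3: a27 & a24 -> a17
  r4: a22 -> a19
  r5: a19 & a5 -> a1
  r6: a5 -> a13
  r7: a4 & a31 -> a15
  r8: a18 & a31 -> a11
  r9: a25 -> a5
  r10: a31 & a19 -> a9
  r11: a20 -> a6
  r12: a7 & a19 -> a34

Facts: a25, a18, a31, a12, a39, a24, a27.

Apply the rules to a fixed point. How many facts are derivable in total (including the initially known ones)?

Round 1 — r3, r8, r9, derive a17, a11, a5.
Round 2 — r1, r2, r6, derive a20, a22, a13.
Round 3 — r4, r11, derive a19, a6.
Round 4 — r5, r10, derive a1, a9.
Closure: {a1, a11, a12, a13, a17, a18, a19, a20, a22, a24, a25, a27, a31, a39, a5, a6, a9} — 17 facts.

17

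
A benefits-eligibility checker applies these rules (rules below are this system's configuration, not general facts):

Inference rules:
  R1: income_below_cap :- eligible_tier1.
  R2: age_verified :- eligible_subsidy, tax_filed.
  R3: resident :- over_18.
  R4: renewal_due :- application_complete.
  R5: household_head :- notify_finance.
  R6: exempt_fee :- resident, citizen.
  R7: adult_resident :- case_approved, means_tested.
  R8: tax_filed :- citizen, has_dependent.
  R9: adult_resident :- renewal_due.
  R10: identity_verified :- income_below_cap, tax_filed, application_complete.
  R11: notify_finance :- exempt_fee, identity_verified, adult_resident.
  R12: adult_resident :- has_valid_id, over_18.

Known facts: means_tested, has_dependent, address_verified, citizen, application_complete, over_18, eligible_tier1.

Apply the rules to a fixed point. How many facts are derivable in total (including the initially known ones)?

Round 1 fires R1, R3, R4, R8, giving income_below_cap, resident, renewal_due, tax_filed.
Round 2 fires R6, R9, R10, giving exempt_fee, adult_resident, identity_verified.
Round 3 fires R11, giving notify_finance.
Round 4 fires R5, giving household_head.
Closure: {address_verified, adult_resident, application_complete, citizen, eligible_tier1, exempt_fee, has_dependent, household_head, identity_verified, income_below_cap, means_tested, notify_finance, over_18, renewal_due, resident, tax_filed} — 16 facts.

16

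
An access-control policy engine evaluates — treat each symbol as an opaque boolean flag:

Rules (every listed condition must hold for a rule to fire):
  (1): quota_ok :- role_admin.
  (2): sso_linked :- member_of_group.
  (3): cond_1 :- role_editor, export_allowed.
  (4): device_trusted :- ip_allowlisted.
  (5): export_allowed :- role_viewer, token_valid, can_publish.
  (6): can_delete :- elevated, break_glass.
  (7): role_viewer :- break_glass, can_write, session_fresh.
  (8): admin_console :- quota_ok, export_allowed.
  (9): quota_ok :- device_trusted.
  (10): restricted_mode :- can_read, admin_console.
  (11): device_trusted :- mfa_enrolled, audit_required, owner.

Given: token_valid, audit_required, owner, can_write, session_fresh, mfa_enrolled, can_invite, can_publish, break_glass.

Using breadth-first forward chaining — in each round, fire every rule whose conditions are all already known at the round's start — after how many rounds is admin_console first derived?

3

[1] (7) [role_viewer :- break_glass, can_write, session_fresh.]; (11) [device_trusted :- mfa_enrolled, audit_required, owner.]. ⇒ new: role_viewer, device_trusted.
[2] (5) [export_allowed :- role_viewer, token_valid, can_publish.]; (9) [quota_ok :- device_trusted.]. ⇒ new: export_allowed, quota_ok.
[3] (8) [admin_console :- quota_ok, export_allowed.]. ⇒ new: admin_console.
admin_console first appears in round 3.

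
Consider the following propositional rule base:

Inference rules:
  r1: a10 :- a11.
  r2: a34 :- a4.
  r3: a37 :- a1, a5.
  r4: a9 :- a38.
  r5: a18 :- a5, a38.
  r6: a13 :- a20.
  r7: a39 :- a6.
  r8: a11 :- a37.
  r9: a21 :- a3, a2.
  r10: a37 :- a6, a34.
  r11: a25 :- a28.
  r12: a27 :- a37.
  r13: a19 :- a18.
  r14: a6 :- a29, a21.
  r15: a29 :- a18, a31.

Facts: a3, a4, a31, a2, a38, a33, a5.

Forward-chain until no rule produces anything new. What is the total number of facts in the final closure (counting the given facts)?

Round 1 fires r2, r4, r5, r9, giving a34, a9, a18, a21.
Round 2 fires r13, r15, giving a19, a29.
Round 3 fires r14, giving a6.
Round 4 fires r7, r10, giving a39, a37.
Round 5 fires r8, r12, giving a11, a27.
Round 6 fires r1, giving a10.
Closure: {a10, a11, a18, a19, a2, a21, a27, a29, a3, a31, a33, a34, a37, a38, a39, a4, a5, a6, a9} — 19 facts.

19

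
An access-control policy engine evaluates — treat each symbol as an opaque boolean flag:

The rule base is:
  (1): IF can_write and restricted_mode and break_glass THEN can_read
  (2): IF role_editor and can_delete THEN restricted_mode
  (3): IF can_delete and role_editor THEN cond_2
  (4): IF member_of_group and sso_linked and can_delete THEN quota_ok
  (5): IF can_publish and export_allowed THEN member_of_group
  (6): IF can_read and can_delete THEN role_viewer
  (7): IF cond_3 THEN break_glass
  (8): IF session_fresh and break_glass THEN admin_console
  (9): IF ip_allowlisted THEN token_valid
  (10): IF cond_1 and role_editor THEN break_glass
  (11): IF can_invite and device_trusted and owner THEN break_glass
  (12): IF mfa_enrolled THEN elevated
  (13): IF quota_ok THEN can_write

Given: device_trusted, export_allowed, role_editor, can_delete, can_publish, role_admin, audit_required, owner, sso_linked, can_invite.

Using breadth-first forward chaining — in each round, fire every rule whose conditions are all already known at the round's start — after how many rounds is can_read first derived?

4

Round 1: (2) [IF role_editor and can_delete THEN restricted_mode]; (3) [IF can_delete and role_editor THEN cond_2]; (5) [IF can_publish and export_allowed THEN member_of_group]; (11) [IF can_invite and device_trusted and owner THEN break_glass]. Adds restricted_mode, cond_2, member_of_group, break_glass.
Round 2: (4) [IF member_of_group and sso_linked and can_delete THEN quota_ok]. Adds quota_ok.
Round 3: (13) [IF quota_ok THEN can_write]. Adds can_write.
Round 4: (1) [IF can_write and restricted_mode and break_glass THEN can_read]. Adds can_read.
can_read first appears in round 4.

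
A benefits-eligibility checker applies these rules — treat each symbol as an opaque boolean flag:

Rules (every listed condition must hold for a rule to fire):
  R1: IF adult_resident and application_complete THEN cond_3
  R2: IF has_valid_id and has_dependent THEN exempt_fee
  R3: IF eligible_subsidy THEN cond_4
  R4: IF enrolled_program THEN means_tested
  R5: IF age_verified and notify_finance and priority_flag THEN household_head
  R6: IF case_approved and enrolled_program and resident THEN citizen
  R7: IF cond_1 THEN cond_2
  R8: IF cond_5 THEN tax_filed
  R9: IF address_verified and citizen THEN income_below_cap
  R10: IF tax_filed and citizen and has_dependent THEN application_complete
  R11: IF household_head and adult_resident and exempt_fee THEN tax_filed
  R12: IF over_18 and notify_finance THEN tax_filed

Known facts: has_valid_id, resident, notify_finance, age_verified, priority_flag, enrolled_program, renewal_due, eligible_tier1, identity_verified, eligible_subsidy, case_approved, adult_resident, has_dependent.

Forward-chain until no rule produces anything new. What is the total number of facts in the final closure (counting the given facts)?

21

Round 1: R2 [IF has_valid_id and has_dependent THEN exempt_fee]; R3 [IF eligible_subsidy THEN cond_4]; R4 [IF enrolled_program THEN means_tested]; R5 [IF age_verified and notify_finance and priority_flag THEN household_head]; R6 [IF case_approved and enrolled_program and resident THEN citizen]. Adds exempt_fee, cond_4, means_tested, household_head, citizen.
Round 2: R11 [IF household_head and adult_resident and exempt_fee THEN tax_filed]. Adds tax_filed.
Round 3: R10 [IF tax_filed and citizen and has_dependent THEN application_complete]. Adds application_complete.
Round 4: R1 [IF adult_resident and application_complete THEN cond_3]. Adds cond_3.
Closure: {adult_resident, age_verified, application_complete, case_approved, citizen, cond_3, cond_4, eligible_subsidy, eligible_tier1, enrolled_program, exempt_fee, has_dependent, has_valid_id, household_head, identity_verified, means_tested, notify_finance, priority_flag, renewal_due, resident, tax_filed} — 21 facts.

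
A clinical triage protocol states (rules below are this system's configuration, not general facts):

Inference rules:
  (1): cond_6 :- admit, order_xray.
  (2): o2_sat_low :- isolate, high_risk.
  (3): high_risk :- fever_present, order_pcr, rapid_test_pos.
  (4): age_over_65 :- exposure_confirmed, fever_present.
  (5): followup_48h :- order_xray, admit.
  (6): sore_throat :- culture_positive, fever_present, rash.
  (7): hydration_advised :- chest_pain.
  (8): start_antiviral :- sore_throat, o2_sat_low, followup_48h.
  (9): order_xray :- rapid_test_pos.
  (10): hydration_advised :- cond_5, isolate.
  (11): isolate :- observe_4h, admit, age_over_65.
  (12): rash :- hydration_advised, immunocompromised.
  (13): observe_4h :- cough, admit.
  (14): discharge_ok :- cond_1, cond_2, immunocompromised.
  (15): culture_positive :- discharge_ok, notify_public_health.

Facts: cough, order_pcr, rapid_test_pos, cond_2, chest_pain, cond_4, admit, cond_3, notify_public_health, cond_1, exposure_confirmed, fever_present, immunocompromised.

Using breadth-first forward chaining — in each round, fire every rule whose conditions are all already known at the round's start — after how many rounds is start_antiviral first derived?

4

Round 1: (3) [high_risk :- fever_present, order_pcr, rapid_test_pos.]; (4) [age_over_65 :- exposure_confirmed, fever_present.]; (7) [hydration_advised :- chest_pain.]; (9) [order_xray :- rapid_test_pos.]; (13) [observe_4h :- cough, admit.]; (14) [discharge_ok :- cond_1, cond_2, immunocompromised.]. Adds high_risk, age_over_65, hydration_advised, order_xray, observe_4h, discharge_ok.
Round 2: (1) [cond_6 :- admit, order_xray.]; (5) [followup_48h :- order_xray, admit.]; (11) [isolate :- observe_4h, admit, age_over_65.]; (12) [rash :- hydration_advised, immunocompromised.]; (15) [culture_positive :- discharge_ok, notify_public_health.]. Adds cond_6, followup_48h, isolate, rash, culture_positive.
Round 3: (2) [o2_sat_low :- isolate, high_risk.]; (6) [sore_throat :- culture_positive, fever_present, rash.]. Adds o2_sat_low, sore_throat.
Round 4: (8) [start_antiviral :- sore_throat, o2_sat_low, followup_48h.]. Adds start_antiviral.
start_antiviral first appears in round 4.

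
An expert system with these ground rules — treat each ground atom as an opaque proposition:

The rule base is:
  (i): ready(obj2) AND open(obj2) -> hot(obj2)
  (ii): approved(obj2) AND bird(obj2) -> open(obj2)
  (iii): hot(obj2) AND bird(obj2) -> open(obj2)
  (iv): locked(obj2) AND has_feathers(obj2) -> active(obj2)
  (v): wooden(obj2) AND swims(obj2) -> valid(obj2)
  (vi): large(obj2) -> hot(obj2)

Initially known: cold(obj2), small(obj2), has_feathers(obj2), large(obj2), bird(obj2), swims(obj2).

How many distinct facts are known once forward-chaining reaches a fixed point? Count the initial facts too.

Round 1: (vi) [large(obj2) -> hot(obj2)]. Adds hot(obj2).
Round 2: (iii) [hot(obj2) AND bird(obj2) -> open(obj2)]. Adds open(obj2).
Closure: {bird(obj2), cold(obj2), has_feathers(obj2), hot(obj2), large(obj2), open(obj2), small(obj2), swims(obj2)} — 8 facts.

8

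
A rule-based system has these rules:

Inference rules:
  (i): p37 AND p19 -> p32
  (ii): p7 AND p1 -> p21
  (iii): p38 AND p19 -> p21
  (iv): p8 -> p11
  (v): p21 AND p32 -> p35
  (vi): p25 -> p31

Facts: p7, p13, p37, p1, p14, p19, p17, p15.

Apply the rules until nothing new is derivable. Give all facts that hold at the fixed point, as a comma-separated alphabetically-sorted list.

Round 1 fires (i), (ii), giving p32, p21.
Round 2 fires (v), giving p35.

p1, p13, p14, p15, p17, p19, p21, p32, p35, p37, p7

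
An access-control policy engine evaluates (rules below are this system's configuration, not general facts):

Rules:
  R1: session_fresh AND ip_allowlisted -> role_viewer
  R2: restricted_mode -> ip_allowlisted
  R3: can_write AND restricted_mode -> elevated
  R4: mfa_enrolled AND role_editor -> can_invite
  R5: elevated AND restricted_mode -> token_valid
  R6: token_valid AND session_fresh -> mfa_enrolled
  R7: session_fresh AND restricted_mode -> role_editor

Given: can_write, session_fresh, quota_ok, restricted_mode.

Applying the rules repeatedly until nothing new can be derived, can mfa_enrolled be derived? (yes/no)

[1] R2 [restricted_mode -> ip_allowlisted]; R3 [can_write AND restricted_mode -> elevated]; R7 [session_fresh AND restricted_mode -> role_editor]. ⇒ new: ip_allowlisted, elevated, role_editor.
[2] R1 [session_fresh AND ip_allowlisted -> role_viewer]; R5 [elevated AND restricted_mode -> token_valid]. ⇒ new: role_viewer, token_valid.
[3] R6 [token_valid AND session_fresh -> mfa_enrolled]. ⇒ new: mfa_enrolled.
[4] R4 [mfa_enrolled AND role_editor -> can_invite]. ⇒ new: can_invite.
mfa_enrolled appears in round 3, so it is derivable.

yes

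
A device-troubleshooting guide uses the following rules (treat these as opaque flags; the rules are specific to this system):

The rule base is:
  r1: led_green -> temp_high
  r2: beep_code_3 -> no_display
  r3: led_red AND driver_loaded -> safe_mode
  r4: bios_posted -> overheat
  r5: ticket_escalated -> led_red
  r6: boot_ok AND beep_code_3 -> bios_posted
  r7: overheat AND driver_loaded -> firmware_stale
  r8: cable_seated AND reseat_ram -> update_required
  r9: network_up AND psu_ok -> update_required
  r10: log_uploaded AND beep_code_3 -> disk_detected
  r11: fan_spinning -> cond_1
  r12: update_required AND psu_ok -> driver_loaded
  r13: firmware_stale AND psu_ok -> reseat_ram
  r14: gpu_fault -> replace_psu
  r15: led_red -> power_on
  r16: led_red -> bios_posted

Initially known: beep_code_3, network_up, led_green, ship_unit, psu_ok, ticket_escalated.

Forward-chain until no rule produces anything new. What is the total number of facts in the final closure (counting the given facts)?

[1] r1 [led_green -> temp_high]; r2 [beep_code_3 -> no_display]; r5 [ticket_escalated -> led_red]; r9 [network_up AND psu_ok -> update_required]. ⇒ new: temp_high, no_display, led_red, update_required.
[2] r12 [update_required AND psu_ok -> driver_loaded]; r15 [led_red -> power_on]; r16 [led_red -> bios_posted]. ⇒ new: driver_loaded, power_on, bios_posted.
[3] r3 [led_red AND driver_loaded -> safe_mode]; r4 [bios_posted -> overheat]. ⇒ new: safe_mode, overheat.
[4] r7 [overheat AND driver_loaded -> firmware_stale]. ⇒ new: firmware_stale.
[5] r13 [firmware_stale AND psu_ok -> reseat_ram]. ⇒ new: reseat_ram.
Closure: {beep_code_3, bios_posted, driver_loaded, firmware_stale, led_green, led_red, network_up, no_display, overheat, power_on, psu_ok, reseat_ram, safe_mode, ship_unit, temp_high, ticket_escalated, update_required} — 17 facts.

17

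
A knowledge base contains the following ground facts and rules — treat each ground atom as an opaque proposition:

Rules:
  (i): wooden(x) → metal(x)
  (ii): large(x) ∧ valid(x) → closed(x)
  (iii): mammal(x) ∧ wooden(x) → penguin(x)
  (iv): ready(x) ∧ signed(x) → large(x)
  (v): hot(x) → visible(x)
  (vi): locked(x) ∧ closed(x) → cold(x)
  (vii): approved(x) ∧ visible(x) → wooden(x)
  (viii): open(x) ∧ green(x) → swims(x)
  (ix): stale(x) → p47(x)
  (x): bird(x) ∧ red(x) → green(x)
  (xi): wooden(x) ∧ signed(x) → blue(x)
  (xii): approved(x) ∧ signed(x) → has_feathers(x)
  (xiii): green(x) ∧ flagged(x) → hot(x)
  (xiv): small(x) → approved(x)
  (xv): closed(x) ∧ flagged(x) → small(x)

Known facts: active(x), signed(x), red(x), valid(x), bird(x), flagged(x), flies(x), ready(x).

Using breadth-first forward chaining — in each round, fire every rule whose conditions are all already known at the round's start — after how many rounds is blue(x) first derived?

[1] (iv) [ready(x) ∧ signed(x) → large(x)]; (x) [bird(x) ∧ red(x) → green(x)]. ⇒ new: large(x), green(x).
[2] (ii) [large(x) ∧ valid(x) → closed(x)]; (xiii) [green(x) ∧ flagged(x) → hot(x)]. ⇒ new: closed(x), hot(x).
[3] (v) [hot(x) → visible(x)]; (xv) [closed(x) ∧ flagged(x) → small(x)]. ⇒ new: visible(x), small(x).
[4] (xiv) [small(x) → approved(x)]. ⇒ new: approved(x).
[5] (vii) [approved(x) ∧ visible(x) → wooden(x)]; (xii) [approved(x) ∧ signed(x) → has_feathers(x)]. ⇒ new: wooden(x), has_feathers(x).
[6] (i) [wooden(x) → metal(x)]; (xi) [wooden(x) ∧ signed(x) → blue(x)]. ⇒ new: metal(x), blue(x).
blue(x) first appears in round 6.

6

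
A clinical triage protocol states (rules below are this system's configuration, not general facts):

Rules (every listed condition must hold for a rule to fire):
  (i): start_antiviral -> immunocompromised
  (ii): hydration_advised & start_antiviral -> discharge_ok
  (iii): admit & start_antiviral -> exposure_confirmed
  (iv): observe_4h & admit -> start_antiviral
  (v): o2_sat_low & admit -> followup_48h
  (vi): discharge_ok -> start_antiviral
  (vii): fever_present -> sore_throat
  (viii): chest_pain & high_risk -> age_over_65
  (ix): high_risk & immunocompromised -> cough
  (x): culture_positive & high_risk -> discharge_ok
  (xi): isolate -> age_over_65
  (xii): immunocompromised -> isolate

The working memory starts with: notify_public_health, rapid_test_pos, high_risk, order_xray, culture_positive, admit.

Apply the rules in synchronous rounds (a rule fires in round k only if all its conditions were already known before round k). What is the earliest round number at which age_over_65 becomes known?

Round 1: (x) [culture_positive & high_risk -> discharge_ok]. New: discharge_ok.
Round 2: (vi) [discharge_ok -> start_antiviral]. New: start_antiviral.
Round 3: (i) [start_antiviral -> immunocompromised]; (iii) [admit & start_antiviral -> exposure_confirmed]. New: immunocompromised, exposure_confirmed.
Round 4: (ix) [high_risk & immunocompromised -> cough]; (xii) [immunocompromised -> isolate]. New: cough, isolate.
Round 5: (xi) [isolate -> age_over_65]. New: age_over_65.
age_over_65 first appears in round 5.

5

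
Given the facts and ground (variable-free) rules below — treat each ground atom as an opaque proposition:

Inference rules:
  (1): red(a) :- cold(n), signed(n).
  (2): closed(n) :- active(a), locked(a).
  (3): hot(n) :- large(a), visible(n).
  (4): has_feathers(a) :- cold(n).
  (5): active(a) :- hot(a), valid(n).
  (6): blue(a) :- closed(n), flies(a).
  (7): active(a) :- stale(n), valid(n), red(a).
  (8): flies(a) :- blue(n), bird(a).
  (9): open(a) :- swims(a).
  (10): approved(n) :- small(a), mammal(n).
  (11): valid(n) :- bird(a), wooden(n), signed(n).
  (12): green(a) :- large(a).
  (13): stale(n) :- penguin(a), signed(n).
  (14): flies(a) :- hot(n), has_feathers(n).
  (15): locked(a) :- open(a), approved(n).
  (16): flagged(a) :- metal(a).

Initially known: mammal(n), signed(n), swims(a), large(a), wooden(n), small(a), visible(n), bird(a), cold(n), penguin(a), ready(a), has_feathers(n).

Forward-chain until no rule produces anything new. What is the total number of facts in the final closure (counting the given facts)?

25

[1] (1) [red(a) :- cold(n), signed(n).]; (3) [hot(n) :- large(a), visible(n).]; (4) [has_feathers(a) :- cold(n).]; (9) [open(a) :- swims(a).]; (10) [approved(n) :- small(a), mammal(n).]; (11) [valid(n) :- bird(a), wooden(n), signed(n).]; (12) [green(a) :- large(a).]; (13) [stale(n) :- penguin(a), signed(n).]. ⇒ new: red(a), hot(n), has_feathers(a), open(a), approved(n), valid(n), green(a), stale(n).
[2] (7) [active(a) :- stale(n), valid(n), red(a).]; (14) [flies(a) :- hot(n), has_feathers(n).]; (15) [locked(a) :- open(a), approved(n).]. ⇒ new: active(a), flies(a), locked(a).
[3] (2) [closed(n) :- active(a), locked(a).]. ⇒ new: closed(n).
[4] (6) [blue(a) :- closed(n), flies(a).]. ⇒ new: blue(a).
Closure: {active(a), approved(n), bird(a), blue(a), closed(n), cold(n), flies(a), green(a), has_feathers(a), has_feathers(n), hot(n), large(a), locked(a), mammal(n), open(a), penguin(a), ready(a), red(a), signed(n), small(a), stale(n), swims(a), valid(n), visible(n), wooden(n)} — 25 facts.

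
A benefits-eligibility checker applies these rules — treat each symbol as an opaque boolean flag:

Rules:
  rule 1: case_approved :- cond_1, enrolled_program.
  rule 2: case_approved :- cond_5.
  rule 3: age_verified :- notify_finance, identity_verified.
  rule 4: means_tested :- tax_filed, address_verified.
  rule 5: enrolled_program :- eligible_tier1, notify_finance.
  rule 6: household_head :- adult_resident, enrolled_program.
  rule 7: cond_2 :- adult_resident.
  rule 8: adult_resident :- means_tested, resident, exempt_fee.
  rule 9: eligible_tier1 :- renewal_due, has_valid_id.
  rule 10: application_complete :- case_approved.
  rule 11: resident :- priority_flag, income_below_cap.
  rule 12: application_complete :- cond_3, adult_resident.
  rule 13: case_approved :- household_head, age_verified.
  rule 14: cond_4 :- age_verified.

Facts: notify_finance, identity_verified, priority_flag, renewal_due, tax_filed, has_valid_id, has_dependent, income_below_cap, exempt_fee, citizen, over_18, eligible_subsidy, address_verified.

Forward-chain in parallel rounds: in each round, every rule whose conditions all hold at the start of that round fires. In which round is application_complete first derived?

5

Round 1 fires rule 3, rule 4, rule 9, rule 11, giving age_verified, means_tested, eligible_tier1, resident.
Round 2 fires rule 5, rule 8, rule 14, giving enrolled_program, adult_resident, cond_4.
Round 3 fires rule 6, rule 7, giving household_head, cond_2.
Round 4 fires rule 13, giving case_approved.
Round 5 fires rule 10, giving application_complete.
application_complete first appears in round 5.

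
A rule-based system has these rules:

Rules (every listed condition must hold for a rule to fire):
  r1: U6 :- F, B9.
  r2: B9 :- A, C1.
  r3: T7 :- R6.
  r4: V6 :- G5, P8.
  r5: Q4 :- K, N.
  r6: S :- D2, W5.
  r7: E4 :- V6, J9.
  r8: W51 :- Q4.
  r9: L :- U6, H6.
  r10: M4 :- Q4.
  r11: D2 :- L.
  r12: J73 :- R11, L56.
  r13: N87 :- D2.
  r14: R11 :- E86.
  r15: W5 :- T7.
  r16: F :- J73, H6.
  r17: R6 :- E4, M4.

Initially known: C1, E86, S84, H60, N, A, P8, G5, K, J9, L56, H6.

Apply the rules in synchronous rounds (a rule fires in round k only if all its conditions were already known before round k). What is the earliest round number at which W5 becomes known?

Round 1: r2 [B9 :- A, C1.]; r4 [V6 :- G5, P8.]; r5 [Q4 :- K, N.]; r14 [R11 :- E86.]. Adds B9, V6, Q4, R11.
Round 2: r7 [E4 :- V6, J9.]; r8 [W51 :- Q4.]; r10 [M4 :- Q4.]; r12 [J73 :- R11, L56.]. Adds E4, W51, M4, J73.
Round 3: r16 [F :- J73, H6.]; r17 [R6 :- E4, M4.]. Adds F, R6.
Round 4: r1 [U6 :- F, B9.]; r3 [T7 :- R6.]. Adds U6, T7.
Round 5: r9 [L :- U6, H6.]; r15 [W5 :- T7.]. Adds L, W5.
W5 first appears in round 5.

5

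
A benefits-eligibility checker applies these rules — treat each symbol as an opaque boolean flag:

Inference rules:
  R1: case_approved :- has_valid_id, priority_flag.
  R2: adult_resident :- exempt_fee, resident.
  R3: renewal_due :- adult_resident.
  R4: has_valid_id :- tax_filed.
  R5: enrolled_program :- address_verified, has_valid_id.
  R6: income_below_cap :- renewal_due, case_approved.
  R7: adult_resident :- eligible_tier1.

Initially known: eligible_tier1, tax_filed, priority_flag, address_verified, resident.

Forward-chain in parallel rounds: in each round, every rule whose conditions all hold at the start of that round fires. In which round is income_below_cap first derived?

3

Round 1: R4 [has_valid_id :- tax_filed.]; R7 [adult_resident :- eligible_tier1.]. Adds has_valid_id, adult_resident.
Round 2: R1 [case_approved :- has_valid_id, priority_flag.]; R3 [renewal_due :- adult_resident.]; R5 [enrolled_program :- address_verified, has_valid_id.]. Adds case_approved, renewal_due, enrolled_program.
Round 3: R6 [income_below_cap :- renewal_due, case_approved.]. Adds income_below_cap.
income_below_cap first appears in round 3.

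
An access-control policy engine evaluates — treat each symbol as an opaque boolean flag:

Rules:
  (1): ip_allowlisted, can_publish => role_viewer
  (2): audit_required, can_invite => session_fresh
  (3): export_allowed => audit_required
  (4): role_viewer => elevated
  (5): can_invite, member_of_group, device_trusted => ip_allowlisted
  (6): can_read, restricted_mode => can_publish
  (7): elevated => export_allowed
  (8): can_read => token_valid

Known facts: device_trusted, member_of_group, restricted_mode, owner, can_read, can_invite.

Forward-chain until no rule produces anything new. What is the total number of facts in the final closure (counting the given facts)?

Round 1 — (5), (6), (8), derive ip_allowlisted, can_publish, token_valid.
Round 2 — (1), derive role_viewer.
Round 3 — (4), derive elevated.
Round 4 — (7), derive export_allowed.
Round 5 — (3), derive audit_required.
Round 6 — (2), derive session_fresh.
Closure: {audit_required, can_invite, can_publish, can_read, device_trusted, elevated, export_allowed, ip_allowlisted, member_of_group, owner, restricted_mode, role_viewer, session_fresh, token_valid} — 14 facts.

14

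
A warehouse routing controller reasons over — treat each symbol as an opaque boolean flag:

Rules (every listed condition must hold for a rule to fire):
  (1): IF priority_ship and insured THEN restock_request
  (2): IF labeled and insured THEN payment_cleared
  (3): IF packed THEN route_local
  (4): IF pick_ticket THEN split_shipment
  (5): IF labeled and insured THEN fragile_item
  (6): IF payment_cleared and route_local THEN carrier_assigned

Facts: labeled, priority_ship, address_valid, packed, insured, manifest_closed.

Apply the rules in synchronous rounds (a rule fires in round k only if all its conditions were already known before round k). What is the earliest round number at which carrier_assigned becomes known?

2

Round 1: (1) [IF priority_ship and insured THEN restock_request]; (2) [IF labeled and insured THEN payment_cleared]; (3) [IF packed THEN route_local]; (5) [IF labeled and insured THEN fragile_item]. Adds restock_request, payment_cleared, route_local, fragile_item.
Round 2: (6) [IF payment_cleared and route_local THEN carrier_assigned]. Adds carrier_assigned.
carrier_assigned first appears in round 2.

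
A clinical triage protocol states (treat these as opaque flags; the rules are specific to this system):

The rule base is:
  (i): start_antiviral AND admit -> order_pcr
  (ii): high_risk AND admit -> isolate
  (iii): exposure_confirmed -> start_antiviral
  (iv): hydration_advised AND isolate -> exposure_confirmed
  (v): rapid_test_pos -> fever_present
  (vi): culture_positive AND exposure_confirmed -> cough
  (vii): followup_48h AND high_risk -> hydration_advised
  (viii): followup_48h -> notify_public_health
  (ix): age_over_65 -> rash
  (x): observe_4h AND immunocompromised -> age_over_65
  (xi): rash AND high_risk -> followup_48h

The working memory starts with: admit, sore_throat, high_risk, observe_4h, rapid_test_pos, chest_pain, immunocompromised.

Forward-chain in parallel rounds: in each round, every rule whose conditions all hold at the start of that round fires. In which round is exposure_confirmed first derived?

5

[1] (ii) [high_risk AND admit -> isolate]; (v) [rapid_test_pos -> fever_present]; (x) [observe_4h AND immunocompromised -> age_over_65]. ⇒ new: isolate, fever_present, age_over_65.
[2] (ix) [age_over_65 -> rash]. ⇒ new: rash.
[3] (xi) [rash AND high_risk -> followup_48h]. ⇒ new: followup_48h.
[4] (vii) [followup_48h AND high_risk -> hydration_advised]; (viii) [followup_48h -> notify_public_health]. ⇒ new: hydration_advised, notify_public_health.
[5] (iv) [hydration_advised AND isolate -> exposure_confirmed]. ⇒ new: exposure_confirmed.
exposure_confirmed first appears in round 5.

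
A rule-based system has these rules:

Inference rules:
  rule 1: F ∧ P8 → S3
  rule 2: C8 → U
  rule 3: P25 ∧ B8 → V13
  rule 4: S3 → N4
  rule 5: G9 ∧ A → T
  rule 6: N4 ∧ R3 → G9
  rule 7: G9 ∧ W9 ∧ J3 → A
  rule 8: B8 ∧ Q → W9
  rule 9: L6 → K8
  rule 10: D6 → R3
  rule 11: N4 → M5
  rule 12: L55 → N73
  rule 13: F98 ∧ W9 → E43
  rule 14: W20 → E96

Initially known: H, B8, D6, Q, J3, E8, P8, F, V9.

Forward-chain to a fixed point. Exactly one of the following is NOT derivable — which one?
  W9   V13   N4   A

V13

Round 1 fires rule 1, rule 8, rule 10, giving S3, W9, R3.
Round 2 fires rule 4, giving N4.
Round 3 fires rule 6, rule 11, giving G9, M5.
Round 4 fires rule 7, giving A.
Round 5 fires rule 5, giving T.
Derived: N4 (round 2), W9 (round 1), A (round 4). V13 never appears in any round.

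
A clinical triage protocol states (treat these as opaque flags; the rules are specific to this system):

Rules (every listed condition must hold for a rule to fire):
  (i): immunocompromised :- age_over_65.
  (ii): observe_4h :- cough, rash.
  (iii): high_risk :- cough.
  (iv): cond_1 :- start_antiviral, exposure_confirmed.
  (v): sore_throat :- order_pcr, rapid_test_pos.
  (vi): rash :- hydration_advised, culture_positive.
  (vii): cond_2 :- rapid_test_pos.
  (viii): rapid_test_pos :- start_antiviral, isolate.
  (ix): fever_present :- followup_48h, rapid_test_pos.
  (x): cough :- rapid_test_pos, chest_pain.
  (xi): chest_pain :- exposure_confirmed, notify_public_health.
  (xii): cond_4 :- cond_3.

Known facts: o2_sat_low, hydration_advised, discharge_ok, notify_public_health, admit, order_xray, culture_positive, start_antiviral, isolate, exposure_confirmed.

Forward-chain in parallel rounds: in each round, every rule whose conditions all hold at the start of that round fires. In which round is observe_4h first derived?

3

Round 1 fires (iv), (vi), (viii), (xi), giving cond_1, rash, rapid_test_pos, chest_pain.
Round 2 fires (vii), (x), giving cond_2, cough.
Round 3 fires (ii), (iii), giving observe_4h, high_risk.
observe_4h first appears in round 3.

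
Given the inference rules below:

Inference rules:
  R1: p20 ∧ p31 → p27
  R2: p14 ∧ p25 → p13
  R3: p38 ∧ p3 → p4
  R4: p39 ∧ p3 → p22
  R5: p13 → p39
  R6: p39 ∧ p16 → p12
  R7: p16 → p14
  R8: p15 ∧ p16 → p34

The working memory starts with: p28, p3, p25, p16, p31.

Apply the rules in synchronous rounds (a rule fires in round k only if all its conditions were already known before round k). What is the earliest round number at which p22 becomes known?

4

Round 1: R7 [p16 → p14]. Adds p14.
Round 2: R2 [p14 ∧ p25 → p13]. Adds p13.
Round 3: R5 [p13 → p39]. Adds p39.
Round 4: R4 [p39 ∧ p3 → p22]; R6 [p39 ∧ p16 → p12]. Adds p22, p12.
p22 first appears in round 4.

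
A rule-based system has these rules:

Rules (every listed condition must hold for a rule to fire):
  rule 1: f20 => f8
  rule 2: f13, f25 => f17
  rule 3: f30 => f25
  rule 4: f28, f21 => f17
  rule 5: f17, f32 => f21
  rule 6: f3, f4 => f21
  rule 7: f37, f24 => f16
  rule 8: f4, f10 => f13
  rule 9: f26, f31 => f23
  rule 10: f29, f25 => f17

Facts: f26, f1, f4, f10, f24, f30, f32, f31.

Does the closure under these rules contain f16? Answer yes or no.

no

Round 1 — rule 3, rule 8, rule 9, derive f25, f13, f23.
Round 2 — rule 2, derive f17.
Round 3 — rule 5, derive f21.
Fixed point reached. f16 is concluded only by rule 7; rule 7 needs f37 (never derived).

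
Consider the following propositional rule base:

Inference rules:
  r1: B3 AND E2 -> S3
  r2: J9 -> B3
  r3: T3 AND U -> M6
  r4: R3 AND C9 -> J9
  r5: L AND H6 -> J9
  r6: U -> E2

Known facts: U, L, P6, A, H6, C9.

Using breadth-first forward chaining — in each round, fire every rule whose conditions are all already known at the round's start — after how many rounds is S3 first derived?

3

[1] r5 [L AND H6 -> J9]; r6 [U -> E2]. ⇒ new: J9, E2.
[2] r2 [J9 -> B3]. ⇒ new: B3.
[3] r1 [B3 AND E2 -> S3]. ⇒ new: S3.
S3 first appears in round 3.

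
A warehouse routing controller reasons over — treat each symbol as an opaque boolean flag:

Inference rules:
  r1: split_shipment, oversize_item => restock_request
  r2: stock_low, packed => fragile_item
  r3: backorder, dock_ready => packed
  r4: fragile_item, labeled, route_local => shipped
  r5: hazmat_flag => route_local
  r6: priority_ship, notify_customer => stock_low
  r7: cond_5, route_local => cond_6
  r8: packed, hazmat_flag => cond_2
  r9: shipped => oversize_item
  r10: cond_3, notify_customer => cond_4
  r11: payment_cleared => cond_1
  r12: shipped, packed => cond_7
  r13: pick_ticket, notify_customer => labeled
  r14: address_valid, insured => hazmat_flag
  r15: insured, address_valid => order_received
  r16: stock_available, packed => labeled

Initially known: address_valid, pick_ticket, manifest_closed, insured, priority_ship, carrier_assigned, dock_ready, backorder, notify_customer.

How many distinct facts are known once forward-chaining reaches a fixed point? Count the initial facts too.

[1] r3 [backorder, dock_ready => packed]; r6 [priority_ship, notify_customer => stock_low]; r13 [pick_ticket, notify_customer => labeled]; r14 [address_valid, insured => hazmat_flag]; r15 [insured, address_valid => order_received]. ⇒ new: packed, stock_low, labeled, hazmat_flag, order_received.
[2] r2 [stock_low, packed => fragile_item]; r5 [hazmat_flag => route_local]; r8 [packed, hazmat_flag => cond_2]. ⇒ new: fragile_item, route_local, cond_2.
[3] r4 [fragile_item, labeled, route_local => shipped]. ⇒ new: shipped.
[4] r9 [shipped => oversize_item]; r12 [shipped, packed => cond_7]. ⇒ new: oversize_item, cond_7.
Closure: {address_valid, backorder, carrier_assigned, cond_2, cond_7, dock_ready, fragile_item, hazmat_flag, insured, labeled, manifest_closed, notify_customer, order_received, oversize_item, packed, pick_ticket, priority_ship, route_local, shipped, stock_low} — 20 facts.

20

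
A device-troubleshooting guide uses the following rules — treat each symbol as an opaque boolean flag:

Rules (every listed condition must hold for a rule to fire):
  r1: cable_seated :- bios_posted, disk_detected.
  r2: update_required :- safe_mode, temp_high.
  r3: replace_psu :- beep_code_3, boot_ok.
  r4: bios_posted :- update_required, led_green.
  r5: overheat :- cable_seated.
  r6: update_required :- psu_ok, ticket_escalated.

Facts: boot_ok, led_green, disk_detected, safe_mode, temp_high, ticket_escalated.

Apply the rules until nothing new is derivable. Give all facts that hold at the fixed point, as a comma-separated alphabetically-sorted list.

bios_posted, boot_ok, cable_seated, disk_detected, led_green, overheat, safe_mode, temp_high, ticket_escalated, update_required

Round 1: r2 [update_required :- safe_mode, temp_high.]. Adds update_required.
Round 2: r4 [bios_posted :- update_required, led_green.]. Adds bios_posted.
Round 3: r1 [cable_seated :- bios_posted, disk_detected.]. Adds cable_seated.
Round 4: r5 [overheat :- cable_seated.]. Adds overheat.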